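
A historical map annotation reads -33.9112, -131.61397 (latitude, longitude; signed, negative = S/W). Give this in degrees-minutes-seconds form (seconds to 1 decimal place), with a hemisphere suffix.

Latitude is negative → S; |value| = 33.911200
φ: 0.911200 × 60 = 54.67200′ → 54′, remainder × 60 = 40.320″
Longitude is negative → W; |value| = 131.613970
Longitude: 0.613970° → 36.83820′; 0.83820 × 60 = 50.292″

33°54′40.3″ S, 131°36′50.3″ W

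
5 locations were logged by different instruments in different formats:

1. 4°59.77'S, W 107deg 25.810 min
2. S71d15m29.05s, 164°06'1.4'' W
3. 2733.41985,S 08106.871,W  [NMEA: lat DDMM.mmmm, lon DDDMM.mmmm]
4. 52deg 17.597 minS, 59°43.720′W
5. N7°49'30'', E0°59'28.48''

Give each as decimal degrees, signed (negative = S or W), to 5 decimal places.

1. -4.99617, -107.43017
2. -71.25807, -164.10039
3. -27.55700, -81.11452
4. -52.29328, -59.72867
5. 7.82500, 0.99124

Point 1:
  Lat: 59.77′ = 0.996167°; total 4.996167
  S → negative
  Lon: 107 + 25.81/60 = 107.430167
  W ⇒ negate
Point 2:
  Latitude: 71 + 15/60 + 29.05/3600 = 71.258069
  hemisphere S, so the sign is −
  λ: 6′ + 1.4″ = 6.02333′; 164 + 6.02333/60 = 164.100389
  W ⇒ negate
Point 3:
  Lat: split at 2 digits → 27° and 33.41985′; 27 + 33.41985/60 = 27.556998
  hemisphere S, so the sign is −
  λ: split at 3 digits → 081° and 6.871′; 81 + 6.871/60 = 81.114517
  W → negative
Point 4:
  φ: 52 + 17.597/60 = 52.293283
  S ⇒ negate
  λ: 59 + 43.72/60 = 59.728667
  W → negative
Point 5:
  Lat: 7° + 49/60 + 30/3600 = 7 + 0.816667 + 0.008333 = 7.825000
  N ⇒ keep positive
  λ: 0° + 59/60 + 28.48/3600 = 0 + 0.983333 + 0.007911 = 0.991244
  E ⇒ keep positive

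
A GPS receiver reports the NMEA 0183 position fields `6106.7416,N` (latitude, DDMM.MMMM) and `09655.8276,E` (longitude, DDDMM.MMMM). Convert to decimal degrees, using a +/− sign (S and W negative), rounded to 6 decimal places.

61.112360, 96.930460

Lat: degrees = first 2 digits = 61, minutes = 6.7416; 61 + 6.7416/60 = 61.1123600
N → positive
λ: split at 3 digits → 096° and 55.8276′; 96 + 55.8276/60 = 96.9304600
E → positive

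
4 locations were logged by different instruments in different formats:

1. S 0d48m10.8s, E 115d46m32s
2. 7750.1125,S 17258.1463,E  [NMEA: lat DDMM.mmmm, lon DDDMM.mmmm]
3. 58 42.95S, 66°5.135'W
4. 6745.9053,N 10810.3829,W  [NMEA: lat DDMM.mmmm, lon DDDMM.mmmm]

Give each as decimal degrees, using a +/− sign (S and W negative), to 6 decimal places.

1. -0.803000, 115.775556
2. -77.835208, 172.969105
3. -58.715833, -66.085583
4. 67.765088, -108.173048

Point 1:
  Latitude: 0° + 48/60 + 10.8/3600 = 0 + 0.800000 + 0.003000 = 0.8030000
  S ⇒ negate
  Longitude: 46′ + 32″ = 46.53333′; 115 + 46.53333/60 = 115.7755556
  E → positive
Point 2:
  φ: degrees = first 2 digits = 77, minutes = 50.1125; 77 + 50.1125/60 = 77.8352083
  S → negative
  Longitude: split at 3 digits → 172° and 58.1463′; 172 + 58.1463/60 = 172.9691050
  E ⇒ keep positive
Point 3:
  Latitude: 58 + 42.95/60 = 58.7158333
  hemisphere S, so the sign is −
  λ: 66 + 5.135/60 = 66.0855833
  W ⇒ negate
Point 4:
  Lat: degrees = first 2 digits = 67, minutes = 45.9053; 67 + 45.9053/60 = 67.7650883
  N ⇒ keep positive
  Lon: split at 3 digits → 108° and 10.3829′; 108 + 10.3829/60 = 108.1730483
  W ⇒ negate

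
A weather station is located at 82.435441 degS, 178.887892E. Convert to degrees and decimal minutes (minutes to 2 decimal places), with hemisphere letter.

Lat: 82° + 0.435441 × 60 = 82° 26.1265′
Longitude: minutes = (178.887892 − 178) × 60 = 53.2735

82° 26.13′ S, 178° 53.27′ E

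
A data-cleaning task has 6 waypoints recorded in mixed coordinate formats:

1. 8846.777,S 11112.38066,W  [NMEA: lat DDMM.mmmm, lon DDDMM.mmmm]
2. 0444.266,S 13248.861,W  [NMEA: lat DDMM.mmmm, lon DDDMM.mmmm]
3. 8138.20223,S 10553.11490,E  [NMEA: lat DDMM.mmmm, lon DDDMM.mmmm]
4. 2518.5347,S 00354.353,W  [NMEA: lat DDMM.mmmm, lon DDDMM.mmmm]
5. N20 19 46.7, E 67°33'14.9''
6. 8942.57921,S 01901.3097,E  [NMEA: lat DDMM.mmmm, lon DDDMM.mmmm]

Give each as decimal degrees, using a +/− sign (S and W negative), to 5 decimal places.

1. -88.77962, -111.20634
2. -4.73777, -132.81435
3. -81.63670, 105.88525
4. -25.30891, -3.90588
5. 20.32964, 67.55414
6. -89.70965, 19.02183

Point 1:
  Lat: split at 2 digits → 88° and 46.777′; 88 + 46.777/60 = 88.779617
  hemisphere S, so the sign is −
  Lon: split at 3 digits → 111° and 12.38066′; 111 + 12.38066/60 = 111.206344
  hemisphere W, so the sign is −
Point 2:
  Lat: split at 2 digits → 04° and 44.266′; 4 + 44.266/60 = 4.737767
  S ⇒ negate
  Lon: degrees = first 3 digits = 132, minutes = 48.861; 132 + 48.861/60 = 132.814350
  hemisphere W, so the sign is −
Point 3:
  Lat: split at 2 digits → 81° and 38.20223′; 81 + 38.20223/60 = 81.636704
  hemisphere S, so the sign is −
  Longitude: split at 3 digits → 105° and 53.1149′; 105 + 53.1149/60 = 105.885248
  E ⇒ keep positive
Point 4:
  Latitude: degrees = first 2 digits = 25, minutes = 18.5347; 25 + 18.5347/60 = 25.308912
  S ⇒ negate
  λ: degrees = first 3 digits = 3, minutes = 54.353; 3 + 54.353/60 = 3.905883
  hemisphere W, so the sign is −
Point 5:
  Latitude: 20 + 19/60 + 46.7/3600 = 20.329639
  N → positive
  Longitude: 33′ + 14.9″ = 33.24833′; 67 + 33.24833/60 = 67.554139
  E ⇒ keep positive
Point 6:
  Lat: degrees = first 2 digits = 89, minutes = 42.57921; 89 + 42.57921/60 = 89.709654
  hemisphere S, so the sign is −
  Longitude: split at 3 digits → 019° and 1.3097′; 19 + 1.3097/60 = 19.021828
  E ⇒ keep positive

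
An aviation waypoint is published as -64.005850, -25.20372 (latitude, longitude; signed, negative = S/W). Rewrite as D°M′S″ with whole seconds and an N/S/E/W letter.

64°00′21″ S, 25°12′13″ W

Latitude is negative → S; |value| = 64.005850
Lat: 0.005850° → 0.35100′; 0.35100 × 60 = 21.06″
Longitude is negative → W; |value| = 25.203720
Longitude: 0.203720 × 60 = 12.22320′ → 12′, remainder × 60 = 13.39″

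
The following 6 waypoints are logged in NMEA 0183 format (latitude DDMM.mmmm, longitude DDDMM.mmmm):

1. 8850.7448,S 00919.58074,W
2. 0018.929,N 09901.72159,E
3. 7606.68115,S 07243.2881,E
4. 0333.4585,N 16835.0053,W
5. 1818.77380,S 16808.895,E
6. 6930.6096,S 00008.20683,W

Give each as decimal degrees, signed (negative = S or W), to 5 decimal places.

1. -88.84575, -9.32635
2. 0.31548, 99.02869
3. -76.11135, 72.72147
4. 3.55764, -168.58342
5. -18.31290, 168.14825
6. -69.51016, -0.13678

Point 1:
  Latitude: degrees = first 2 digits = 88, minutes = 50.7448; 88 + 50.7448/60 = 88.845747
  S → negative
  Longitude: degrees = first 3 digits = 9, minutes = 19.58074; 9 + 19.58074/60 = 9.326346
  hemisphere W, so the sign is −
Point 2:
  φ: degrees = first 2 digits = 0, minutes = 18.929; 0 + 18.929/60 = 0.315483
  N ⇒ keep positive
  Lon: split at 3 digits → 099° and 1.72159′; 99 + 1.72159/60 = 99.028693
  E → positive
Point 3:
  Latitude: split at 2 digits → 76° and 6.68115′; 76 + 6.68115/60 = 76.111353
  S ⇒ negate
  Longitude: degrees = first 3 digits = 72, minutes = 43.2881; 72 + 43.2881/60 = 72.721468
  E ⇒ keep positive
Point 4:
  Lat: degrees = first 2 digits = 3, minutes = 33.4585; 3 + 33.4585/60 = 3.557642
  N ⇒ keep positive
  λ: degrees = first 3 digits = 168, minutes = 35.0053; 168 + 35.0053/60 = 168.583422
  W ⇒ negate
Point 5:
  Lat: split at 2 digits → 18° and 18.7738′; 18 + 18.7738/60 = 18.312897
  S ⇒ negate
  λ: split at 3 digits → 168° and 8.895′; 168 + 8.895/60 = 168.148250
  E → positive
Point 6:
  Lat: degrees = first 2 digits = 69, minutes = 30.6096; 69 + 30.6096/60 = 69.510160
  S ⇒ negate
  λ: split at 3 digits → 000° and 8.20683′; 0 + 8.20683/60 = 0.136781
  hemisphere W, so the sign is −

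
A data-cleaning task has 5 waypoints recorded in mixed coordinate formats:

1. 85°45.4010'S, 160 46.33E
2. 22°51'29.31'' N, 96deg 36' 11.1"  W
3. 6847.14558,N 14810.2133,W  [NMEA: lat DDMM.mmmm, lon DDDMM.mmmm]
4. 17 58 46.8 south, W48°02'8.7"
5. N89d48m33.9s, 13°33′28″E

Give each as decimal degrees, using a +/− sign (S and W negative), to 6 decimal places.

1. -85.756683, 160.772167
2. 22.858142, -96.603083
3. 68.785760, -148.170222
4. -17.979667, -48.035750
5. 89.809417, 13.557778

Point 1:
  φ: 45.401′ = 0.756683°; total 85.7566833
  hemisphere S, so the sign is −
  Lon: 46.33′ = 0.772167°; total 160.7721667
  E → positive
Point 2:
  Lat: 51′ + 29.31″ = 51.48850′; 22 + 51.48850/60 = 22.8581417
  N ⇒ keep positive
  Lon: 96° + 36/60 + 11.1/3600 = 96 + 0.600000 + 0.003083 = 96.6030833
  W ⇒ negate
Point 3:
  Latitude: degrees = first 2 digits = 68, minutes = 47.14558; 68 + 47.14558/60 = 68.7857597
  N → positive
  Longitude: degrees = first 3 digits = 148, minutes = 10.2133; 148 + 10.2133/60 = 148.1702217
  W ⇒ negate
Point 4:
  φ: 17 + 58/60 + 46.8/3600 = 17.9796667
  S ⇒ negate
  Lon: 48° + 2/60 + 8.7/3600 = 48 + 0.033333 + 0.002417 = 48.0357500
  W → negative
Point 5:
  Lat: 89° + 48/60 + 33.9/3600 = 89 + 0.800000 + 0.009417 = 89.8094167
  N → positive
  λ: 13 + 33/60 + 28/3600 = 13.5577778
  E → positive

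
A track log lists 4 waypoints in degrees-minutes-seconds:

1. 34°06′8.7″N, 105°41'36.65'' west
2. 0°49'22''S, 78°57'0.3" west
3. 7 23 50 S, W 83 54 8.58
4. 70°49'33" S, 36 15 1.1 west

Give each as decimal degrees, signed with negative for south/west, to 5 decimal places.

1. 34.10242, -105.69351
2. -0.82278, -78.95008
3. -7.39722, -83.90238
4. -70.82583, -36.25031

Point 1:
  φ: 34 + 6/60 + 8.7/3600 = 34.102417
  N → positive
  Longitude: 105° + 41/60 + 36.65/3600 = 105 + 0.683333 + 0.010181 = 105.693514
  W ⇒ negate
Point 2:
  Latitude: 0° + 49/60 + 22/3600 = 0 + 0.816667 + 0.006111 = 0.822778
  S → negative
  Longitude: 78 + 57/60 + 0.3/3600 = 78.950083
  W → negative
Point 3:
  Lat: 23′ + 50″ = 23.83333′; 7 + 23.83333/60 = 7.397222
  hemisphere S, so the sign is −
  λ: 83° + 54/60 + 8.58/3600 = 83 + 0.900000 + 0.002383 = 83.902383
  W ⇒ negate
Point 4:
  φ: 70 + 49/60 + 33/3600 = 70.825833
  S → negative
  Lon: 15′ + 1.1″ = 15.01833′; 36 + 15.01833/60 = 36.250306
  W → negative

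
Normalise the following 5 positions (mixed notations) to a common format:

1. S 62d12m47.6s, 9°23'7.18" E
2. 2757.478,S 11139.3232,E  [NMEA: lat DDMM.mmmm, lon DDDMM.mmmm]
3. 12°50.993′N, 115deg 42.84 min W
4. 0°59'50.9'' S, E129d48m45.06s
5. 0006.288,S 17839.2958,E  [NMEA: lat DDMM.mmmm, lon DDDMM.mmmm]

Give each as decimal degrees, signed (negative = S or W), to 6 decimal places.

1. -62.213222, 9.385328
2. -27.957967, 111.655387
3. 12.849883, -115.714000
4. -0.997472, 129.812517
5. -0.104800, 178.654930

Point 1:
  Latitude: 62° + 12/60 + 47.6/3600 = 62 + 0.200000 + 0.013222 = 62.2132222
  S → negative
  Lon: 9° + 23/60 + 7.18/3600 = 9 + 0.383333 + 0.001994 = 9.3853278
  E → positive
Point 2:
  φ: degrees = first 2 digits = 27, minutes = 57.478; 27 + 57.478/60 = 27.9579667
  S ⇒ negate
  Longitude: split at 3 digits → 111° and 39.3232′; 111 + 39.3232/60 = 111.6553867
  E → positive
Point 3:
  φ: 50.993′ = 0.849883°; total 12.8498833
  N → positive
  Longitude: 115 + 42.84/60 = 115.7140000
  W → negative
Point 4:
  φ: 0° + 59/60 + 50.9/3600 = 0 + 0.983333 + 0.014139 = 0.9974722
  hemisphere S, so the sign is −
  Longitude: 48′ + 45.06″ = 48.75100′; 129 + 48.75100/60 = 129.8125167
  E ⇒ keep positive
Point 5:
  φ: degrees = first 2 digits = 0, minutes = 6.288; 0 + 6.288/60 = 0.1048000
  S → negative
  λ: degrees = first 3 digits = 178, minutes = 39.2958; 178 + 39.2958/60 = 178.6549300
  E ⇒ keep positive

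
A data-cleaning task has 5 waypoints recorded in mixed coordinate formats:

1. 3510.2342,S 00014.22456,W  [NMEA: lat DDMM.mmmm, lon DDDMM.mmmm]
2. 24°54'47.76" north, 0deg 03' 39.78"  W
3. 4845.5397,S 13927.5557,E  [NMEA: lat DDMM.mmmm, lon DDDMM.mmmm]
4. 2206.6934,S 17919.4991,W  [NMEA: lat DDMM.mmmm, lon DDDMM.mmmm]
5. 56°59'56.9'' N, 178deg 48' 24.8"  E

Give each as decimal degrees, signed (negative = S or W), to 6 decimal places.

Point 1:
  Latitude: degrees = first 2 digits = 35, minutes = 10.2342; 35 + 10.2342/60 = 35.1705700
  hemisphere S, so the sign is −
  Lon: split at 3 digits → 000° and 14.22456′; 0 + 14.22456/60 = 0.2370760
  W → negative
Point 2:
  Latitude: 24 + 54/60 + 47.76/3600 = 24.9132667
  N ⇒ keep positive
  λ: 0° + 3/60 + 39.78/3600 = 0 + 0.050000 + 0.011050 = 0.0610500
  W ⇒ negate
Point 3:
  Latitude: split at 2 digits → 48° and 45.5397′; 48 + 45.5397/60 = 48.7589950
  S → negative
  Lon: split at 3 digits → 139° and 27.5557′; 139 + 27.5557/60 = 139.4592617
  E → positive
Point 4:
  Latitude: split at 2 digits → 22° and 6.6934′; 22 + 6.6934/60 = 22.1115567
  S → negative
  λ: degrees = first 3 digits = 179, minutes = 19.4991; 179 + 19.4991/60 = 179.3249850
  W ⇒ negate
Point 5:
  φ: 59′ + 56.9″ = 59.94833′; 56 + 59.94833/60 = 56.9991389
  N → positive
  λ: 48′ + 24.8″ = 48.41333′; 178 + 48.41333/60 = 178.8068889
  E ⇒ keep positive

1. -35.170570, -0.237076
2. 24.913267, -0.061050
3. -48.758995, 139.459262
4. -22.111557, -179.324985
5. 56.999139, 178.806889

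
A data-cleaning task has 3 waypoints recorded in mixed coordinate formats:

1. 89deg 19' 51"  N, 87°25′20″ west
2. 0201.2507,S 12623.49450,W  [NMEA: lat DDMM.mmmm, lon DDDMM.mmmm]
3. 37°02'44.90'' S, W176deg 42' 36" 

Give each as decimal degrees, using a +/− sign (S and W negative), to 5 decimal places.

Point 1:
  Latitude: 89° + 19/60 + 51/3600 = 89 + 0.316667 + 0.014167 = 89.330833
  N ⇒ keep positive
  Lon: 25′ + 20″ = 25.33333′; 87 + 25.33333/60 = 87.422222
  W ⇒ negate
Point 2:
  Lat: degrees = first 2 digits = 2, minutes = 1.2507; 2 + 1.2507/60 = 2.020845
  S ⇒ negate
  Longitude: split at 3 digits → 126° and 23.4945′; 126 + 23.4945/60 = 126.391575
  hemisphere W, so the sign is −
Point 3:
  φ: 2′ + 44.9″ = 2.74833′; 37 + 2.74833/60 = 37.045806
  S ⇒ negate
  λ: 176 + 42/60 + 36/3600 = 176.710000
  W ⇒ negate

1. 89.33083, -87.42222
2. -2.02085, -126.39158
3. -37.04581, -176.71000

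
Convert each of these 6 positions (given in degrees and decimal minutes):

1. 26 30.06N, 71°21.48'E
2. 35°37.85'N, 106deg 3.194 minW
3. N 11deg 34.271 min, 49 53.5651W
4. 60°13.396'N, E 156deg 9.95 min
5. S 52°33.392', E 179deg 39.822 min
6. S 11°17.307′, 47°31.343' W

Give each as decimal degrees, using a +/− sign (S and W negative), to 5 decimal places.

Point 1:
  Lat: 30.06′ = 0.501000°; total 26.501000
  N ⇒ keep positive
  Lon: 21.48′ = 0.358000°; total 71.358000
  E ⇒ keep positive
Point 2:
  Lat: 37.85′ = 0.630833°; total 35.630833
  N → positive
  Lon: 106 + 3.194/60 = 106.053233
  hemisphere W, so the sign is −
Point 3:
  Lat: 11 + 34.271/60 = 11.571183
  N → positive
  Lon: 49 + 53.5651/60 = 49.892752
  W ⇒ negate
Point 4:
  φ: 13.396′ = 0.223267°; total 60.223267
  N ⇒ keep positive
  Longitude: 156 + 9.95/60 = 156.165833
  E → positive
Point 5:
  φ: 52 + 33.392/60 = 52.556533
  S → negative
  Longitude: 179 + 39.822/60 = 179.663700
  E → positive
Point 6:
  Latitude: 17.307′ = 0.288450°; total 11.288450
  hemisphere S, so the sign is −
  λ: 31.343′ = 0.522383°; total 47.522383
  W ⇒ negate

1. 26.50100, 71.35800
2. 35.63083, -106.05323
3. 11.57118, -49.89275
4. 60.22327, 156.16583
5. -52.55653, 179.66370
6. -11.28845, -47.52238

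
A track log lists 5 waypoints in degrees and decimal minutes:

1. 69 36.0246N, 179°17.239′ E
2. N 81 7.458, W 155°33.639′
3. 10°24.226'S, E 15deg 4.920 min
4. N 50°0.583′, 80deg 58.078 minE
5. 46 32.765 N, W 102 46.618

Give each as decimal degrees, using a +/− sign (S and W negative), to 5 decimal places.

1. 69.60041, 179.28732
2. 81.12430, -155.56065
3. -10.40377, 15.08200
4. 50.00972, 80.96797
5. 46.54608, -102.77697

Point 1:
  φ: 69 + 36.0246/60 = 69.600410
  N ⇒ keep positive
  Lon: 17.239′ = 0.287317°; total 179.287317
  E → positive
Point 2:
  Latitude: 7.458′ = 0.124300°; total 81.124300
  N → positive
  Longitude: 33.639′ = 0.560650°; total 155.560650
  hemisphere W, so the sign is −
Point 3:
  φ: 24.226′ = 0.403767°; total 10.403767
  S ⇒ negate
  Lon: 4.92′ = 0.082000°; total 15.082000
  E → positive
Point 4:
  Latitude: 0.583′ = 0.009717°; total 50.009717
  N ⇒ keep positive
  Lon: 58.078′ = 0.967967°; total 80.967967
  E → positive
Point 5:
  Lat: 46 + 32.765/60 = 46.546083
  N ⇒ keep positive
  λ: 46.618′ = 0.776967°; total 102.776967
  W ⇒ negate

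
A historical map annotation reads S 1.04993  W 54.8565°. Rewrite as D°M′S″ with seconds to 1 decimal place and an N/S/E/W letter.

1°02′59.7″ S, 54°51′23.4″ W

Latitude: 0.049930° → 2.99580′; 0.99580 × 60 = 59.748″
λ: whole degrees 54; 51.39000′ → 51′ and 23.400″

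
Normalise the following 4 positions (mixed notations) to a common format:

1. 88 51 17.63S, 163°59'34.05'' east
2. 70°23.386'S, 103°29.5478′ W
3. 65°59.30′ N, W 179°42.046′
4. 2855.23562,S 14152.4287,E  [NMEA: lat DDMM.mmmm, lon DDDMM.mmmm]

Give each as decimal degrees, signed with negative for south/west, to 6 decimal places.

1. -88.854897, 163.992792
2. -70.389767, -103.492463
3. 65.988333, -179.700767
4. -28.920594, 141.873812

Point 1:
  Latitude: 51′ + 17.63″ = 51.29383′; 88 + 51.29383/60 = 88.8548972
  S → negative
  λ: 163° + 59/60 + 34.05/3600 = 163 + 0.983333 + 0.009458 = 163.9927917
  E → positive
Point 2:
  φ: 23.386′ = 0.389767°; total 70.3897667
  S ⇒ negate
  λ: 29.5478′ = 0.492463°; total 103.4924633
  W ⇒ negate
Point 3:
  Lat: 59.3′ = 0.988333°; total 65.9883333
  N → positive
  Lon: 42.046′ = 0.700767°; total 179.7007667
  hemisphere W, so the sign is −
Point 4:
  Lat: split at 2 digits → 28° and 55.23562′; 28 + 55.23562/60 = 28.9205937
  S ⇒ negate
  Lon: split at 3 digits → 141° and 52.4287′; 141 + 52.4287/60 = 141.8738117
  E → positive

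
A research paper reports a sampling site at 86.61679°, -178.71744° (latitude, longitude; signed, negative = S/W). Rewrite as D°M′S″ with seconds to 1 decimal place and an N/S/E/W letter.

φ: 0.616790 × 60 = 37.00740′ → 37′, remainder × 60 = 0.444″
Longitude is negative → W; |value| = 178.717440
Longitude: whole degrees 178; 43.04640′ → 43′ and 2.784″

86°37′0.4″ N, 178°43′2.8″ W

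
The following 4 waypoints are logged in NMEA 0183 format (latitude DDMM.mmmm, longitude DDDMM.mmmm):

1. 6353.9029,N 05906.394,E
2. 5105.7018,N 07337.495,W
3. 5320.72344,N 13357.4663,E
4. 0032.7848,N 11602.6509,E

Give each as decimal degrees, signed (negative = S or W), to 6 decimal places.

1. 63.898382, 59.106567
2. 51.095030, -73.624917
3. 53.345391, 133.957772
4. 0.546413, 116.044182

Point 1:
  Lat: degrees = first 2 digits = 63, minutes = 53.9029; 63 + 53.9029/60 = 63.8983817
  N ⇒ keep positive
  Longitude: split at 3 digits → 059° and 6.394′; 59 + 6.394/60 = 59.1065667
  E ⇒ keep positive
Point 2:
  Latitude: split at 2 digits → 51° and 5.7018′; 51 + 5.7018/60 = 51.0950300
  N ⇒ keep positive
  Longitude: degrees = first 3 digits = 73, minutes = 37.495; 73 + 37.495/60 = 73.6249167
  W ⇒ negate
Point 3:
  φ: split at 2 digits → 53° and 20.72344′; 53 + 20.72344/60 = 53.3453907
  N → positive
  Lon: degrees = first 3 digits = 133, minutes = 57.4663; 133 + 57.4663/60 = 133.9577717
  E → positive
Point 4:
  Latitude: degrees = first 2 digits = 0, minutes = 32.7848; 0 + 32.7848/60 = 0.5464133
  N → positive
  Lon: degrees = first 3 digits = 116, minutes = 2.6509; 116 + 2.6509/60 = 116.0441817
  E ⇒ keep positive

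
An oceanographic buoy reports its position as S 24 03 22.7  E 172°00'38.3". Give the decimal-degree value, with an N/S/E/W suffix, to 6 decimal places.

24.056306° S, 172.010639° E

φ: 3′ + 22.7″ = 3.37833′; 24 + 3.37833/60 = 24.0563056
Longitude: 0′ + 38.3″ = 0.63833′; 172 + 0.63833/60 = 172.0106389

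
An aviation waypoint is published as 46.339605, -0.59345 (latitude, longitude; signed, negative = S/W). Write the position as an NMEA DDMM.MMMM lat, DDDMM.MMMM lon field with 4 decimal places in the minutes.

4620.3763,N / 00035.6070,W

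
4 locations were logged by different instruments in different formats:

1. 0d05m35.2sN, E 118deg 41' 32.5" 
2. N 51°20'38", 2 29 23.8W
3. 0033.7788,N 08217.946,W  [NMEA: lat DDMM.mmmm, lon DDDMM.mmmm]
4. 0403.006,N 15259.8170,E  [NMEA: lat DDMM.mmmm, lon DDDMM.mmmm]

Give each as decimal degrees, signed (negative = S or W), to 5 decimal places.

1. 0.09311, 118.69236
2. 51.34389, -2.48994
3. 0.56298, -82.29910
4. 4.05010, 152.99695

Point 1:
  φ: 0° + 5/60 + 35.2/3600 = 0 + 0.083333 + 0.009778 = 0.093111
  N → positive
  λ: 118° + 41/60 + 32.5/3600 = 118 + 0.683333 + 0.009028 = 118.692361
  E → positive
Point 2:
  φ: 51 + 20/60 + 38/3600 = 51.343889
  N → positive
  Lon: 29′ + 23.8″ = 29.39667′; 2 + 29.39667/60 = 2.489944
  hemisphere W, so the sign is −
Point 3:
  Latitude: split at 2 digits → 00° and 33.7788′; 0 + 33.7788/60 = 0.562980
  N → positive
  Lon: split at 3 digits → 082° and 17.946′; 82 + 17.946/60 = 82.299100
  hemisphere W, so the sign is −
Point 4:
  Lat: degrees = first 2 digits = 4, minutes = 3.006; 4 + 3.006/60 = 4.050100
  N → positive
  λ: degrees = first 3 digits = 152, minutes = 59.817; 152 + 59.817/60 = 152.996950
  E ⇒ keep positive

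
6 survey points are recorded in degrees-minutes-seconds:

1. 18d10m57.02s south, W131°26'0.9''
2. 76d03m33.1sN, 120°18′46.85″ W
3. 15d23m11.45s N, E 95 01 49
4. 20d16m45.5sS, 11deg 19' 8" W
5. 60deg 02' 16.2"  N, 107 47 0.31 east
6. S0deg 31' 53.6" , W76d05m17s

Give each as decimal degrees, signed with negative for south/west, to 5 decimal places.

1. -18.18251, -131.43358
2. 76.05919, -120.31301
3. 15.38651, 95.03028
4. -20.27931, -11.31889
5. 60.03783, 107.78342
6. -0.53156, -76.08806

Point 1:
  φ: 10′ + 57.02″ = 10.95033′; 18 + 10.95033/60 = 18.182506
  S ⇒ negate
  Lon: 131 + 26/60 + 0.9/3600 = 131.433583
  W → negative
Point 2:
  Latitude: 76° + 3/60 + 33.1/3600 = 76 + 0.050000 + 0.009194 = 76.059194
  N → positive
  Longitude: 18′ + 46.85″ = 18.78083′; 120 + 18.78083/60 = 120.313014
  W ⇒ negate
Point 3:
  φ: 15° + 23/60 + 11.45/3600 = 15 + 0.383333 + 0.003181 = 15.386514
  N → positive
  Lon: 95 + 1/60 + 49/3600 = 95.030278
  E ⇒ keep positive
Point 4:
  Lat: 20° + 16/60 + 45.5/3600 = 20 + 0.266667 + 0.012639 = 20.279306
  hemisphere S, so the sign is −
  Longitude: 11 + 19/60 + 8/3600 = 11.318889
  hemisphere W, so the sign is −
Point 5:
  Latitude: 2′ + 16.2″ = 2.27000′; 60 + 2.27000/60 = 60.037833
  N → positive
  λ: 107 + 47/60 + 0.31/3600 = 107.783419
  E ⇒ keep positive
Point 6:
  Latitude: 0 + 31/60 + 53.6/3600 = 0.531556
  S ⇒ negate
  λ: 76° + 5/60 + 17/3600 = 76 + 0.083333 + 0.004722 = 76.088056
  hemisphere W, so the sign is −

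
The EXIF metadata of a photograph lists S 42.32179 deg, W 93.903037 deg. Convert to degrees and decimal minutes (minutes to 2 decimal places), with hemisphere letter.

42° 19.31′ S, 93° 54.18′ W

φ: fractional part 0.321790 → 19.3074 minutes
Longitude: minutes = (93.903037 − 93) × 60 = 54.1822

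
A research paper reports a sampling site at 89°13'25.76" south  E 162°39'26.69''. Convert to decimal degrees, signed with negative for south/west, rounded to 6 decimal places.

φ: 89 + 13/60 + 25.76/3600 = 89.2238222
hemisphere S, so the sign is −
Lon: 39′ + 26.69″ = 39.44483′; 162 + 39.44483/60 = 162.6574139
E → positive

-89.223822, 162.657414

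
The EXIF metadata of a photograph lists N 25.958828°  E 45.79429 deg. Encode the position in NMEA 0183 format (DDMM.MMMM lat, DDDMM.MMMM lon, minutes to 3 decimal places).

2557.530,N / 04547.657,E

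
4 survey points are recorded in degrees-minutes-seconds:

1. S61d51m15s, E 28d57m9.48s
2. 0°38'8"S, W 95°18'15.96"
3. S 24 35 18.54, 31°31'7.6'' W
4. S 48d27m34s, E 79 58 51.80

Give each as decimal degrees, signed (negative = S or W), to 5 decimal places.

1. -61.85417, 28.95263
2. -0.63556, -95.30443
3. -24.58848, -31.51878
4. -48.45944, 79.98106

Point 1:
  Latitude: 51′ + 15″ = 51.25000′; 61 + 51.25000/60 = 61.854167
  hemisphere S, so the sign is −
  Longitude: 57′ + 9.48″ = 57.15800′; 28 + 57.15800/60 = 28.952633
  E ⇒ keep positive
Point 2:
  φ: 38′ + 8″ = 38.13333′; 0 + 38.13333/60 = 0.635556
  hemisphere S, so the sign is −
  λ: 95° + 18/60 + 15.96/3600 = 95 + 0.300000 + 0.004433 = 95.304433
  W ⇒ negate
Point 3:
  Lat: 24° + 35/60 + 18.54/3600 = 24 + 0.583333 + 0.005150 = 24.588483
  hemisphere S, so the sign is −
  Longitude: 31′ + 7.6″ = 31.12667′; 31 + 31.12667/60 = 31.518778
  W ⇒ negate
Point 4:
  φ: 48° + 27/60 + 34/3600 = 48 + 0.450000 + 0.009444 = 48.459444
  S ⇒ negate
  Longitude: 79° + 58/60 + 51.8/3600 = 79 + 0.966667 + 0.014389 = 79.981056
  E ⇒ keep positive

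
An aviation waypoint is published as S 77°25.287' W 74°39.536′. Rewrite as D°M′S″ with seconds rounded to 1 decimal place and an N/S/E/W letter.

77°25′17.2″ S, 74°39′32.2″ W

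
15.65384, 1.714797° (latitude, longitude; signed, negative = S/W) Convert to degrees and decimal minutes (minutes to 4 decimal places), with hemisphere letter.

15° 39.2304′ N, 1° 42.8878′ E

Latitude: 15° + 0.653840 × 60 = 15° 39.230400′
λ: 1° + 0.714797 × 60 = 1° 42.887820′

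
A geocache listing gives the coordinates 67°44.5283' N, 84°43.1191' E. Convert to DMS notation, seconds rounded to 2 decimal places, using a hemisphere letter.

67°44′31.70″ N, 84°43′7.15″ E

φ: fractional minutes 0.52830 × 60 = 31.6980″
λ: 43.11910′ → 43′ and 0.11910 × 60 = 7.1460″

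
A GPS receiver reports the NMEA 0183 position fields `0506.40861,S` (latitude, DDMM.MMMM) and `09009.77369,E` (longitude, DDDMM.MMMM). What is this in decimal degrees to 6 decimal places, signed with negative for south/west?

Lat: split at 2 digits → 05° and 6.40861′; 5 + 6.40861/60 = 5.1068102
S ⇒ negate
Longitude: split at 3 digits → 090° and 9.77369′; 90 + 9.77369/60 = 90.1628948
E ⇒ keep positive

-5.106810, 90.162895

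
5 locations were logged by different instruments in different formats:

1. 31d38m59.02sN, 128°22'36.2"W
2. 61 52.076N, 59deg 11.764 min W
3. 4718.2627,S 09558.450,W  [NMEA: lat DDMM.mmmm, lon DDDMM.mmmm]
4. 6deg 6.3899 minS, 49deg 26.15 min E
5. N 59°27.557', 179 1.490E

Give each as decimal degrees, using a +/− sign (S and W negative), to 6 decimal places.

1. 31.649728, -128.376722
2. 61.867933, -59.196067
3. -47.304378, -95.974167
4. -6.106498, 49.435833
5. 59.459283, 179.024833

Point 1:
  Lat: 31 + 38/60 + 59.02/3600 = 31.6497278
  N → positive
  λ: 128 + 22/60 + 36.2/3600 = 128.3767222
  W → negative
Point 2:
  Latitude: 61 + 52.076/60 = 61.8679333
  N → positive
  λ: 59 + 11.764/60 = 59.1960667
  W → negative
Point 3:
  Latitude: split at 2 digits → 47° and 18.2627′; 47 + 18.2627/60 = 47.3043783
  hemisphere S, so the sign is −
  Longitude: degrees = first 3 digits = 95, minutes = 58.45; 95 + 58.45/60 = 95.9741667
  W → negative
Point 4:
  Latitude: 6.3899′ = 0.106498°; total 6.1064983
  S ⇒ negate
  Longitude: 26.15′ = 0.435833°; total 49.4358333
  E ⇒ keep positive
Point 5:
  φ: 59 + 27.557/60 = 59.4592833
  N → positive
  Longitude: 179 + 1.49/60 = 179.0248333
  E → positive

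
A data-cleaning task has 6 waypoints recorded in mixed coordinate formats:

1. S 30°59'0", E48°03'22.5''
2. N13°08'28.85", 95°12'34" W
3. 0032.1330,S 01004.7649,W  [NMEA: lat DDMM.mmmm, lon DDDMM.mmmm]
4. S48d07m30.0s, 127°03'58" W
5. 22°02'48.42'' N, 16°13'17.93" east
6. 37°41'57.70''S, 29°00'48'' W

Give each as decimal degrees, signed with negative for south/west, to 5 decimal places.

Point 1:
  Lat: 30° + 59/60 + 0/3600 = 30 + 0.983333 + 0.000000 = 30.983333
  hemisphere S, so the sign is −
  Lon: 3′ + 22.5″ = 3.37500′; 48 + 3.37500/60 = 48.056250
  E → positive
Point 2:
  Lat: 13 + 8/60 + 28.85/3600 = 13.141347
  N → positive
  λ: 95 + 12/60 + 34/3600 = 95.209444
  W ⇒ negate
Point 3:
  φ: split at 2 digits → 00° and 32.133′; 0 + 32.133/60 = 0.535550
  S ⇒ negate
  Longitude: split at 3 digits → 010° and 4.7649′; 10 + 4.7649/60 = 10.079415
  W ⇒ negate
Point 4:
  Lat: 7′ + 30″ = 7.50000′; 48 + 7.50000/60 = 48.125000
  S → negative
  λ: 3′ + 58″ = 3.96667′; 127 + 3.96667/60 = 127.066111
  W ⇒ negate
Point 5:
  Lat: 2′ + 48.42″ = 2.80700′; 22 + 2.80700/60 = 22.046783
  N ⇒ keep positive
  λ: 16° + 13/60 + 17.93/3600 = 16 + 0.216667 + 0.004981 = 16.221647
  E ⇒ keep positive
Point 6:
  Lat: 37° + 41/60 + 57.7/3600 = 37 + 0.683333 + 0.016028 = 37.699361
  S → negative
  Lon: 29 + 0/60 + 48/3600 = 29.013333
  W → negative

1. -30.98333, 48.05625
2. 13.14135, -95.20944
3. -0.53555, -10.07942
4. -48.12500, -127.06611
5. 22.04678, 16.22165
6. -37.69936, -29.01333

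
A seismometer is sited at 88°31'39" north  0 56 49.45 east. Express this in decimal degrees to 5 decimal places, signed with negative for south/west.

88.52750, 0.94707

Latitude: 88° + 31/60 + 39/3600 = 88 + 0.516667 + 0.010833 = 88.527500
N → positive
Longitude: 56′ + 49.45″ = 56.82417′; 0 + 56.82417/60 = 0.947069
E → positive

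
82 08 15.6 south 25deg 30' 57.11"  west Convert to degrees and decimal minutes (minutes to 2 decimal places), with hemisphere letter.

Latitude: seconds/60 = 0.26000; minutes = 8 + 0.26000 = 8.2600
λ: seconds/60 = 0.95183; minutes = 30 + 0.95183 = 30.9518

82° 8.26′ S, 25° 30.95′ W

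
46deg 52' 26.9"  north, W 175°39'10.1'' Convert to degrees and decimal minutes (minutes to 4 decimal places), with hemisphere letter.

Lat: seconds/60 = 0.44833; minutes = 52 + 0.44833 = 52.448333
Longitude: seconds/60 = 0.16833; minutes = 39 + 0.16833 = 39.168333

46° 52.4483′ N, 175° 39.1683′ W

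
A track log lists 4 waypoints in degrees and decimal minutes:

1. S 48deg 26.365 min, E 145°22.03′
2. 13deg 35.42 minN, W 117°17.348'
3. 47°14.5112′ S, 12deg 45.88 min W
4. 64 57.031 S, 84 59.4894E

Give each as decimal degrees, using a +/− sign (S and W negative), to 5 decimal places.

Point 1:
  φ: 48 + 26.365/60 = 48.439417
  hemisphere S, so the sign is −
  Lon: 22.03′ = 0.367167°; total 145.367167
  E → positive
Point 2:
  φ: 35.42′ = 0.590333°; total 13.590333
  N → positive
  Longitude: 117 + 17.348/60 = 117.289133
  W → negative
Point 3:
  Lat: 47 + 14.5112/60 = 47.241853
  hemisphere S, so the sign is −
  Longitude: 45.88′ = 0.764667°; total 12.764667
  W ⇒ negate
Point 4:
  Latitude: 57.031′ = 0.950517°; total 64.950517
  S → negative
  Lon: 59.4894′ = 0.991490°; total 84.991490
  E → positive

1. -48.43942, 145.36717
2. 13.59033, -117.28913
3. -47.24185, -12.76467
4. -64.95052, 84.99149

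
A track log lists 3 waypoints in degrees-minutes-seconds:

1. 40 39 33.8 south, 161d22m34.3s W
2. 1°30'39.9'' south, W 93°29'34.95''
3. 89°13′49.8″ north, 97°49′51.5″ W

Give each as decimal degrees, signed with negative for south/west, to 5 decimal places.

1. -40.65939, -161.37619
2. -1.51108, -93.49304
3. 89.23050, -97.83097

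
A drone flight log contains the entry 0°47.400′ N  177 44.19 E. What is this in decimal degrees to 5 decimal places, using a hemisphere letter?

Lat: 0 + 47.4/60 = 0.790000
Longitude: 44.19′ = 0.736500°; total 177.736500

0.79000° N, 177.73650° E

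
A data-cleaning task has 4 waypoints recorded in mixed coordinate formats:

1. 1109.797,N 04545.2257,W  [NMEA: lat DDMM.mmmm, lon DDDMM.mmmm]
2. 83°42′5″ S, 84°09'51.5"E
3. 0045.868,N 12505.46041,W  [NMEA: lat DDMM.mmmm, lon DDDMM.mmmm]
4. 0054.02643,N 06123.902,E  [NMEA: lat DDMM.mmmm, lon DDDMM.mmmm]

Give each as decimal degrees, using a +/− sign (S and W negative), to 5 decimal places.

Point 1:
  Lat: split at 2 digits → 11° and 9.797′; 11 + 9.797/60 = 11.163283
  N → positive
  Longitude: split at 3 digits → 045° and 45.2257′; 45 + 45.2257/60 = 45.753762
  W ⇒ negate
Point 2:
  Latitude: 42′ + 5″ = 42.08333′; 83 + 42.08333/60 = 83.701389
  S → negative
  λ: 9′ + 51.5″ = 9.85833′; 84 + 9.85833/60 = 84.164306
  E → positive
Point 3:
  Lat: degrees = first 2 digits = 0, minutes = 45.868; 0 + 45.868/60 = 0.764467
  N → positive
  λ: degrees = first 3 digits = 125, minutes = 5.46041; 125 + 5.46041/60 = 125.091007
  hemisphere W, so the sign is −
Point 4:
  φ: split at 2 digits → 00° and 54.02643′; 0 + 54.02643/60 = 0.900441
  N → positive
  λ: split at 3 digits → 061° and 23.902′; 61 + 23.902/60 = 61.398367
  E ⇒ keep positive

1. 11.16328, -45.75376
2. -83.70139, 84.16431
3. 0.76447, -125.09101
4. 0.90044, 61.39837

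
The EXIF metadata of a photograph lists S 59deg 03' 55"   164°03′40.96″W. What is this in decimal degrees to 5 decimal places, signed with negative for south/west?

-59.06528, -164.06138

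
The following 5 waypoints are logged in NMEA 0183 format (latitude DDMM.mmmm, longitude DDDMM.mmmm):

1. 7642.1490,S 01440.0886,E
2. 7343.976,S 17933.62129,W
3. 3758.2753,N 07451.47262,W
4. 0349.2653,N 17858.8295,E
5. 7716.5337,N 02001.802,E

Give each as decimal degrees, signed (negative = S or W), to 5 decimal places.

1. -76.70248, 14.66814
2. -73.73293, -179.56035
3. 37.97126, -74.85788
4. 3.82109, 178.98049
5. 77.27556, 20.03003

Point 1:
  Latitude: degrees = first 2 digits = 76, minutes = 42.149; 76 + 42.149/60 = 76.702483
  S → negative
  Longitude: split at 3 digits → 014° and 40.0886′; 14 + 40.0886/60 = 14.668143
  E ⇒ keep positive
Point 2:
  Latitude: degrees = first 2 digits = 73, minutes = 43.976; 73 + 43.976/60 = 73.732933
  hemisphere S, so the sign is −
  Lon: degrees = first 3 digits = 179, minutes = 33.62129; 179 + 33.62129/60 = 179.560355
  W → negative
Point 3:
  Latitude: degrees = first 2 digits = 37, minutes = 58.2753; 37 + 58.2753/60 = 37.971255
  N ⇒ keep positive
  λ: degrees = first 3 digits = 74, minutes = 51.47262; 74 + 51.47262/60 = 74.857877
  hemisphere W, so the sign is −
Point 4:
  Lat: split at 2 digits → 03° and 49.2653′; 3 + 49.2653/60 = 3.821088
  N ⇒ keep positive
  λ: split at 3 digits → 178° and 58.8295′; 178 + 58.8295/60 = 178.980492
  E ⇒ keep positive
Point 5:
  φ: degrees = first 2 digits = 77, minutes = 16.5337; 77 + 16.5337/60 = 77.275562
  N ⇒ keep positive
  Lon: degrees = first 3 digits = 20, minutes = 1.802; 20 + 1.802/60 = 20.030033
  E → positive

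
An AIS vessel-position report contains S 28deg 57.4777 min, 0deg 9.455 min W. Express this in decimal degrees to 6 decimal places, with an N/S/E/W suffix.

φ: 57.4777′ = 0.957962°; total 28.9579617
Lon: 0 + 9.455/60 = 0.1575833

28.957962° S, 0.157583° W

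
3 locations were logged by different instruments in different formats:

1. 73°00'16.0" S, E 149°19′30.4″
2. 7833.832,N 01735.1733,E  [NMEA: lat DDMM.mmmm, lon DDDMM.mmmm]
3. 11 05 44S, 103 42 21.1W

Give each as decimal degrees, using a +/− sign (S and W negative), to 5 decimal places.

Point 1:
  Lat: 73° + 0/60 + 16/3600 = 73 + 0.000000 + 0.004444 = 73.004444
  S → negative
  λ: 19′ + 30.4″ = 19.50667′; 149 + 19.50667/60 = 149.325111
  E ⇒ keep positive
Point 2:
  Latitude: split at 2 digits → 78° and 33.832′; 78 + 33.832/60 = 78.563867
  N ⇒ keep positive
  λ: degrees = first 3 digits = 17, minutes = 35.1733; 17 + 35.1733/60 = 17.586222
  E → positive
Point 3:
  φ: 11° + 5/60 + 44/3600 = 11 + 0.083333 + 0.012222 = 11.095556
  hemisphere S, so the sign is −
  Longitude: 103 + 42/60 + 21.1/3600 = 103.705861
  W → negative

1. -73.00444, 149.32511
2. 78.56387, 17.58622
3. -11.09556, -103.70586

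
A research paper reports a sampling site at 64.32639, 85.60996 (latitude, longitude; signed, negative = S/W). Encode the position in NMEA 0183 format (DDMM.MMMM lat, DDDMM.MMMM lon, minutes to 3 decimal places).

6419.583,N / 08536.598,E

Lat: minutes = (64.326390 − 64) × 60 = 19.58340
Lon: fractional part 0.609960 → 36.59760 minutes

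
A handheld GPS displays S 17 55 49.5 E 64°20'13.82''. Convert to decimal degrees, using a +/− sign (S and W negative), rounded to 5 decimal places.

φ: 55′ + 49.5″ = 55.82500′; 17 + 55.82500/60 = 17.930417
hemisphere S, so the sign is −
Longitude: 20′ + 13.82″ = 20.23033′; 64 + 20.23033/60 = 64.337172
E → positive

-17.93042, 64.33717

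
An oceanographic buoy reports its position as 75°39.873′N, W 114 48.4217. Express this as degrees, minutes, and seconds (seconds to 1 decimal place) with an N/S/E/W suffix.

75°39′52.4″ N, 114°48′25.3″ W

Latitude: 39.87300′ → 39′ and 0.87300 × 60 = 52.380″
Lon: fractional minutes 0.42170 × 60 = 25.302″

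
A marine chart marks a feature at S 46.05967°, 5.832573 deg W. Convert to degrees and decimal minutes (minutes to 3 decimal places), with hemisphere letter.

Latitude: 46° + 0.059670 × 60 = 46° 3.58020′
Lon: minutes = (5.832573 − 5) × 60 = 49.95438

46° 3.580′ S, 5° 49.954′ W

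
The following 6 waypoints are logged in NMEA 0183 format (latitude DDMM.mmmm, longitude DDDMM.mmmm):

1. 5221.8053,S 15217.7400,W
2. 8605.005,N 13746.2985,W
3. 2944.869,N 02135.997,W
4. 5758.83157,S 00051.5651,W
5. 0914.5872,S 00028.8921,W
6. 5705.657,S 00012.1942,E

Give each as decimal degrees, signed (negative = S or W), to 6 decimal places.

Point 1:
  Lat: split at 2 digits → 52° and 21.8053′; 52 + 21.8053/60 = 52.3634217
  S → negative
  Lon: split at 3 digits → 152° and 17.74′; 152 + 17.74/60 = 152.2956667
  W → negative
Point 2:
  Latitude: degrees = first 2 digits = 86, minutes = 5.005; 86 + 5.005/60 = 86.0834167
  N → positive
  Lon: degrees = first 3 digits = 137, minutes = 46.2985; 137 + 46.2985/60 = 137.7716417
  hemisphere W, so the sign is −
Point 3:
  Lat: split at 2 digits → 29° and 44.869′; 29 + 44.869/60 = 29.7478167
  N ⇒ keep positive
  Longitude: split at 3 digits → 021° and 35.997′; 21 + 35.997/60 = 21.5999500
  W ⇒ negate
Point 4:
  Lat: degrees = first 2 digits = 57, minutes = 58.83157; 57 + 58.83157/60 = 57.9805262
  S → negative
  λ: degrees = first 3 digits = 0, minutes = 51.5651; 0 + 51.5651/60 = 0.8594183
  W → negative
Point 5:
  φ: degrees = first 2 digits = 9, minutes = 14.5872; 9 + 14.5872/60 = 9.2431200
  S ⇒ negate
  λ: split at 3 digits → 000° and 28.8921′; 0 + 28.8921/60 = 0.4815350
  W → negative
Point 6:
  Latitude: degrees = first 2 digits = 57, minutes = 5.657; 57 + 5.657/60 = 57.0942833
  S ⇒ negate
  Longitude: degrees = first 3 digits = 0, minutes = 12.1942; 0 + 12.1942/60 = 0.2032367
  E → positive

1. -52.363422, -152.295667
2. 86.083417, -137.771642
3. 29.747817, -21.599950
4. -57.980526, -0.859418
5. -9.243120, -0.481535
6. -57.094283, 0.203237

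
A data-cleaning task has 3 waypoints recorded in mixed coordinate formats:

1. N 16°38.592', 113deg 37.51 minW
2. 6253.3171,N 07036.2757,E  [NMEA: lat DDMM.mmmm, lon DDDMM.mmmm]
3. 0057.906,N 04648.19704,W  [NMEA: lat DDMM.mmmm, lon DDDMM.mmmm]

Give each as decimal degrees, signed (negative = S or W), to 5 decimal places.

1. 16.64320, -113.62517
2. 62.88862, 70.60460
3. 0.96510, -46.80328

Point 1:
  Lat: 16 + 38.592/60 = 16.643200
  N → positive
  Lon: 113 + 37.51/60 = 113.625167
  hemisphere W, so the sign is −
Point 2:
  Lat: split at 2 digits → 62° and 53.3171′; 62 + 53.3171/60 = 62.888618
  N → positive
  λ: split at 3 digits → 070° and 36.2757′; 70 + 36.2757/60 = 70.604595
  E → positive
Point 3:
  Lat: degrees = first 2 digits = 0, minutes = 57.906; 0 + 57.906/60 = 0.965100
  N ⇒ keep positive
  Lon: degrees = first 3 digits = 46, minutes = 48.19704; 46 + 48.19704/60 = 46.803284
  W → negative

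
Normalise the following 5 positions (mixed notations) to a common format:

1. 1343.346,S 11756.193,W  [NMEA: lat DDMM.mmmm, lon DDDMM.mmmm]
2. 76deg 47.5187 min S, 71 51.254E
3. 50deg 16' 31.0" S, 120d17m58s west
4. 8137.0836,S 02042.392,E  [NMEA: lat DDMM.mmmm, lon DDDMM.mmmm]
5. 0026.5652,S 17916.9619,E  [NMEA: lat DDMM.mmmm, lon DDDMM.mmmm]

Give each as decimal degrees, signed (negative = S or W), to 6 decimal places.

1. -13.722433, -117.936550
2. -76.791978, 71.854233
3. -50.275278, -120.299444
4. -81.618060, 20.706533
5. -0.442753, 179.282698

Point 1:
  φ: degrees = first 2 digits = 13, minutes = 43.346; 13 + 43.346/60 = 13.7224333
  S ⇒ negate
  Lon: degrees = first 3 digits = 117, minutes = 56.193; 117 + 56.193/60 = 117.9365500
  hemisphere W, so the sign is −
Point 2:
  φ: 47.5187′ = 0.791978°; total 76.7919783
  S → negative
  Longitude: 51.254′ = 0.854233°; total 71.8542333
  E → positive
Point 3:
  Lat: 50° + 16/60 + 31/3600 = 50 + 0.266667 + 0.008611 = 50.2752778
  S ⇒ negate
  Lon: 120° + 17/60 + 58/3600 = 120 + 0.283333 + 0.016111 = 120.2994444
  W → negative
Point 4:
  φ: split at 2 digits → 81° and 37.0836′; 81 + 37.0836/60 = 81.6180600
  S ⇒ negate
  Lon: split at 3 digits → 020° and 42.392′; 20 + 42.392/60 = 20.7065333
  E ⇒ keep positive
Point 5:
  Lat: split at 2 digits → 00° and 26.5652′; 0 + 26.5652/60 = 0.4427533
  hemisphere S, so the sign is −
  λ: split at 3 digits → 179° and 16.9619′; 179 + 16.9619/60 = 179.2826983
  E → positive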